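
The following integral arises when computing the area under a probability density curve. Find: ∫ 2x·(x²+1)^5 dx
Let u = x²+1, du = 2x dx
∫ u^5 du = u^6/6+C

Answer: (x²+1)^6/6+C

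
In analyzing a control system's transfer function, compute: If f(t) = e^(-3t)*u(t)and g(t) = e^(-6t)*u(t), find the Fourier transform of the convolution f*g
By the convolution theorem: F{f*g}=F(omega)*G(omega)
F(omega)=1/(3 + j*omega), G(omega)=1/(6 + j*omega)
F{f*g}=1/((3 + j*omega)(6 + j*omega))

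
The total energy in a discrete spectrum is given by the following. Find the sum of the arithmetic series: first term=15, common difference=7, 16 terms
Last term: a_n=15 + (16 - 1)·7=120
Sum=n(a_1 + a_n)/2=16(15 + 120)/2=1080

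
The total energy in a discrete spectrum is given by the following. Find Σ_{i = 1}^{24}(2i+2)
=2·Σ i + 2·24=2·300 + 48=648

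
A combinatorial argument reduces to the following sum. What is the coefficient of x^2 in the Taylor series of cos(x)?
cos(x)=Σ (-1)^k x^(2k)/(2k)!
For x^2: (-1)^1/2!=-1/2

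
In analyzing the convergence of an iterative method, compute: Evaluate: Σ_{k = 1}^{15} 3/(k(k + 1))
Partial fractions: 3/(k(k + 1)) = 3/k - 3/(k + 1)
Telescoping sum: 3(1 - 1/16) = 3·15/16

Answer: 45/16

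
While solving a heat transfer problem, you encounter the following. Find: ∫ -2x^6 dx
Using power rule: ∫ -2x^6 dx = -2/7 x^7 + C = (-2/7)x^7 + C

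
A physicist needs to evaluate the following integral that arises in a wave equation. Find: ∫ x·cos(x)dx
By parts: u = x, dv = cos(x) dx
du = dx, v = sin(x)
= x·sin(x)+cos(x)+C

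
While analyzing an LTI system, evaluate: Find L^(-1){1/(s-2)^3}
L^(-1){1/(s-a)^n}=t^(n-1)·e^(at)/(n-1)!
Here a=2, n=3: t^2·e^(2t)/2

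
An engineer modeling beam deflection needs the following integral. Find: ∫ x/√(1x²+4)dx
Let u=x² + 4, du=2x dx
∫ (1/2)·u^(-1/2) du=√u + C

Answer: √(x² + 4) + C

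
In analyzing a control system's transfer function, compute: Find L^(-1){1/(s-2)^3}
L^(-1){1/(s-a)^n}=t^(n-1)·e^(at)/(n-1)!
Here a=2, n=3: t^2·e^(2t)/2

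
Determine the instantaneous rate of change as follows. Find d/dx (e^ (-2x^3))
Chain rule: d/dx[e^u] = e^u · u' where u = -2x^3
u' = -6x^2

Answer: -6x^2·e^(-2x^3)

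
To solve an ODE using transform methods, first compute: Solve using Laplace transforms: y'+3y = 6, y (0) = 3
Take L of both sides: sY(s) - 3 + 3Y(s) = 6/s
Y(s)(s + 3) = 6/s + 3
Y(s) = 6/(s(s + 3)) + 3/(s + 3)
Partial fractions: 6/(s(s + 3)) = 2/s - 2/(s + 3)
So Y(s) = 2/s + 1/(s + 3)
Inverse transform (L^(-1){1/s} = 1, L^(-1){1/(s + 3)} = e^(-3t)):

Answer: y(t) = 2 + e^(-3t)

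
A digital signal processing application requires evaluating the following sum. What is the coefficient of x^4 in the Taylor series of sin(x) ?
sin(x) has only odd powers. Coefficient of x^4 = 0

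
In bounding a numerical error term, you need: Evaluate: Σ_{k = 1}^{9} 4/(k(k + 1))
Partial fractions: 4/(k(k + 1))=4/k - 4/(k + 1)
Telescoping sum: 4(1 - 1/10)=4·9/10

Answer: 18/5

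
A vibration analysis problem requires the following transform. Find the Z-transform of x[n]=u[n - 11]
Using the time-shift property: Z{u[n-11]}=z^(-11)*z/(z-1)
=z^(-10)/(z-1)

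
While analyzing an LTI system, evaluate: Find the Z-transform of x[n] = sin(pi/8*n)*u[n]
Z{sin(w0 * n) * u[n]} = z * sin(w0)/(z^2-2z * cos(w0)+1)
With w0 = pi/8: X(z) = z * sin(pi/8)/(z^2-2z * cos(pi/8)+1)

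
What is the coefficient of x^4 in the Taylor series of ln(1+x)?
ln(1 + x)=Σ (-1)^(n + 1) x^n/n
Coefficient of x^4=(-1)^5/4=-1/4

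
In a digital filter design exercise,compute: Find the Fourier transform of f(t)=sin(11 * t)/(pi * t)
sin(W * t)/(pi * t) = (W/pi) * sinc(W * t/pi) is the impulse response of the ideal low-pass filter with cutoff W (here W = 11).
Its Fourier transform is a rectangular function:
F(omega) = 1 for |omega| < 11, 0 otherwise

Answer: rect(omega/22) [i.e., 1 for |omega| < 11, 0 otherwise]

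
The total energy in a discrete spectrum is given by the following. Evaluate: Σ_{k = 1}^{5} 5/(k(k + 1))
Partial fractions: 5/(k(k + 1)) = 5/k - 5/(k + 1)
Telescoping sum: 5(1 - 1/6) = 5·5/6

Answer: 25/6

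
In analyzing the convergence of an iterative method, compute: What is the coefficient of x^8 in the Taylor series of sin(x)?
sin(x) has only odd powers. Coefficient of x^8 = 0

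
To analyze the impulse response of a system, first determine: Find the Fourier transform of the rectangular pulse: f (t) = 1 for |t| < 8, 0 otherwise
F(omega) = integral from -8 to 8 of e^(-j*omega*t) dt
= 2*sin(8*omega)/omega = 16*sinc(8*omega/pi)

Answer: 2*sin(8*omega)/omega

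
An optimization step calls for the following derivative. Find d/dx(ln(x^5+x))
Chain rule: d/dx[ln(u)]=u'/u where u=x^5 + x
u'=5x^4 + 1

Answer: (5x^4 + 1)/(x^5 + x)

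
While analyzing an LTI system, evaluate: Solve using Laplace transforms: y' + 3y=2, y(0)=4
Take L of both sides: sY(s) - 4 + 3Y(s) = 2/s
Y(s)(s + 3) = 2/s + 4
Y(s) = 2/(s(s + 3)) + 4/(s + 3)
Partial fractions: 2/(s(s + 3)) = (2/3)/s - (2/3)/(s + 3)
So Y(s) = (2/3)/s + (10/3)/(s + 3)
Inverse transform (L^(-1){1/s} = 1, L^(-1){1/(s + 3)} = e^(-3t)):

Answer: y(t) = 2/3 + (10/3)·e^(-3t)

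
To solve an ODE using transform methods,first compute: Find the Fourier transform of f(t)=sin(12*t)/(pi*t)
sin(W * t)/(pi * t) = (W/pi) * sinc(W * t/pi) is the impulse response of the ideal low-pass filter with cutoff W (here W = 12).
Its Fourier transform is a rectangular function:
F(omega) = 1 for |omega| < 12, 0 otherwise

Answer: rect(omega/24) [i.e., 1 for |omega| < 12, 0 otherwise]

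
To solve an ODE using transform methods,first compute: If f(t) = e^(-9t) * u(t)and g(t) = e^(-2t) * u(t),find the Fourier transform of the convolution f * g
By the convolution theorem: F{f*g} = F(omega)*G(omega)
F(omega) = 1/(9+j*omega), G(omega) = 1/(2+j*omega)
F{f*g} = 1/((9+j*omega)(2+j*omega))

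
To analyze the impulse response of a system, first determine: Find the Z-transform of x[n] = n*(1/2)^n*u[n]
Using the property Z{n * a^n * u[n]} = az/(z-a)^2
With a = 1/2: X(z) = (1/2)z/(z - 1/2)^2, |z| > 1/2

Answer: (1/2)z/(z - 1/2)^2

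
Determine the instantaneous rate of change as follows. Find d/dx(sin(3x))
Chain rule: d/dx[sin(u)] = cos(u)·u' where u = 3x
u' = 3

Answer: 3·cos(3x)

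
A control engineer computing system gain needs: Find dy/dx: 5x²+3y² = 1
Differentiate: 10x+6y·(dy/dx)=0
dy/dx=-10x/(6y)=-(5/3)·(x/y)

Answer: dy/dx=-(5/3)·(x/y)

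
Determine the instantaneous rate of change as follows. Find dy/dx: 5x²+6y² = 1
Differentiate: 10x+12y·(dy/dx)=0
dy/dx=-10x/(12y)=-(5/6)·(x/y)

Answer: dy/dx=-(5/6)·(x/y)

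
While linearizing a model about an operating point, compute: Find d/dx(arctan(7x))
d/dx[arctan(u)] = u'/(1 + u²), u = 7x, u' = 7

Answer: 7/(1 + 49x²)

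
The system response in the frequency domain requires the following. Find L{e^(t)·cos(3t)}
First shifting: L{e^(at)f(t)}=F(s-a)
L{cos(3t)}=s/(s²+9)
Shift: (s-1)/((s-1)²+9)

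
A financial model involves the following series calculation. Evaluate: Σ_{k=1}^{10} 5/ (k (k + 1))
Partial fractions: 5/(k(k+1)) = 5/k - 5/(k+1)
Telescoping sum: 5(1-1/11) = 5·10/11

Answer: 50/11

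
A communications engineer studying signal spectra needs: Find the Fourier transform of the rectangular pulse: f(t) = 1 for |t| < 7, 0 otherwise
F(omega)=integral from -7 to 7 of e^(-j * omega * t) dt
=2 * sin(7 * omega)/omega=14 * sinc(7 * omega/pi)

Answer: 2 * sin(7 * omega)/omega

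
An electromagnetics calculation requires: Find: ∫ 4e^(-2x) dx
Since d/dx[e^(-2x)] = -2e^(-2x), we get -2 e^(-2x)+C

Answer: -2e^(-2x)+C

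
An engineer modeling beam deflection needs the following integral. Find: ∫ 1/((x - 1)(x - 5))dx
Partial fractions: 1/((x-1)(x-5))=A/(x-1)+B/(x-5)
A=-1/4, B=1/4
∫ [-1/4· 1/(x-1)+1/4· 1/(x-5)] dx
=(1/4)[ln|x-5| - ln|x-1|]+C

Answer: (1/4)·ln|(x-5)/(x-1)|+C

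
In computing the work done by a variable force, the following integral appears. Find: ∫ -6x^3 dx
Using power rule: ∫ -6x^3 dx=-6/4 x^4 + C=(-3/2)x^4 + C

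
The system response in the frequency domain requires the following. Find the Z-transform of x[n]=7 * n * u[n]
Z{n*u[n]} = z/(z-1)^2
By linearity: Z{7*n*u[n]} = 7z/(z-1)^2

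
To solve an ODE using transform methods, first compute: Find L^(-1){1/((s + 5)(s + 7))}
Partial fractions: 1/((s+5)(s+7))=A/(s+5)+B/(s+7)
Cover-up: A=1/(s+7)|_{s=-5}=1/2; B=1/(s+5)|_{s=-7}=-1/2
L^(-1)=(1/2)e^(-5t) - (1/2)e^(-7t)

Answer: (1/2)(e^(-5t) - e^(-7t))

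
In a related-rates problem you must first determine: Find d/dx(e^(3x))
Chain rule: d/dx[e^u]=e^u · u' where u=3x
u'=3

Answer: 3·e^(3x)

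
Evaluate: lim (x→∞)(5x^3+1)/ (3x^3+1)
Divide numerator and denominator by x^3:
lim (5 + 1/x^3)/(3 + 1/x^3) = 5/3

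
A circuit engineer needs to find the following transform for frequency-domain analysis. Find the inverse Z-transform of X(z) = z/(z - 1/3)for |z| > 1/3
Standard pair: z/(z-a) <-> a^n * u[n] for causal signals
With a=1/3: x[n]=(1/3)^n * u[n]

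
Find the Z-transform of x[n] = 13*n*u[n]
Z{n * u[n]}=z/(z-1)^2
By linearity: Z{13 * n * u[n]}=13z/(z-1)^2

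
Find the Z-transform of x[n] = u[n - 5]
Using the time-shift property: Z{u[n-5]}=z^(-5)*z/(z-1)
=z^(-4)/(z-1)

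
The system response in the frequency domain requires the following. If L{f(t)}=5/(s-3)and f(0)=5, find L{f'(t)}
L{f'(t)}=s·F(s) - f(0)=5s/(s-3) - 5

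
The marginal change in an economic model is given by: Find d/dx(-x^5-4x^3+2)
Power rule: d/dx(ax^n)=n·a·x^(n-1)
Term by term: -5·x^4 - 12·x^2

Answer: -5x^4 - 12x^2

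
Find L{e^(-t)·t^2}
First shifting: L{e^(at)f(t)} = F(s-a)
L{t^2} = 2/s^3
Shift s → s+1: 2/(s+1)^3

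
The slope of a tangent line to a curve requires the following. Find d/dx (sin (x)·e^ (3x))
Product rule: (fg)'=f'g + fg'
f=sin(x), f'=cos(x)
g=e^(3x), g'=3·e^(3x)

Answer: cos(x)·e^(3x) + 3·sin(x)·e^(3x)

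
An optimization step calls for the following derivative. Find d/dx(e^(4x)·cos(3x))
Product rule: (fg)'=f'g + fg'
f=e^(4x), f'=4·e^(4x)
g=cos(3x), g'=-3·sin(3x)

Answer: 4·e^(4x)·cos(3x) - 3·e^(4x)·sin(3x)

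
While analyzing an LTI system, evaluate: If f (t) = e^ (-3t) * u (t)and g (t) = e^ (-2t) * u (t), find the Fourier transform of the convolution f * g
By the convolution theorem: F{f*g}=F(omega)*G(omega)
F(omega)=1/(3 + j*omega), G(omega)=1/(2 + j*omega)
F{f*g}=1/((3 + j*omega)(2 + j*omega))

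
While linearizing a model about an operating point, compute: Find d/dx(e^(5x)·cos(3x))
Product rule: (fg)' = f'g + fg'
f = e^(5x), f' = 5·e^(5x)
g = cos(3x), g' = -3·sin(3x)

Answer: 5·e^(5x)·cos(3x) - 3·e^(5x)·sin(3x)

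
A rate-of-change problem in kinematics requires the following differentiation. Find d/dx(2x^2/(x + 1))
Quotient rule: (f/g)'=(f'g - fg')/g²
f=2x^2, f'=4x
g=x + 1, g'=1

Answer: (4x·(x + 1) - 2x^2)/(x + 1)²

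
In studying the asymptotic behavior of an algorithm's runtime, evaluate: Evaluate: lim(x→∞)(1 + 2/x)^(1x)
Rewrite as [(1 + 2/x)^x]^1.
lim(1 + 2/x)^x = e^2, so limit = (e^2)^1 = e^2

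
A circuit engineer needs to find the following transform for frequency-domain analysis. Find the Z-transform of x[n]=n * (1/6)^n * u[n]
Using the property Z{n*a^n*u[n]}=az/(z-a)^2
With a=1/6: X(z)=(1/6)z/(z - 1/6)^2, |z| > 1/6

Answer: (1/6)z/(z - 1/6)^2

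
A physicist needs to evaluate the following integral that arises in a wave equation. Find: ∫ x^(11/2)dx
Power rule: ∫ x^(11/2) dx = x^(13/2)/(13/2)+C

Answer: (2/13)·x^(13/2)+C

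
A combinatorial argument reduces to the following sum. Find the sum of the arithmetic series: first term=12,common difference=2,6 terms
Last term: a_n = 12 + (6 - 1)·2 = 22
Sum = n(a_1 + a_n)/2 = 6(12 + 22)/2 = 102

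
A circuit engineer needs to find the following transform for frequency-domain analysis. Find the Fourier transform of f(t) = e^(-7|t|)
Using the standard pair: F{e^(-a|t|)} = 2a/(a^2 + omega^2)
With a = 7: F(omega) = 14/(49 + omega^2)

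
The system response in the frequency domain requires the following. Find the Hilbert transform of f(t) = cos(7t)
The Hilbert transform shifts each frequency component by -pi/2.
H{cos(wt)} = sin(wt)
With w = 7: H{cos(7t)} = sin(7t)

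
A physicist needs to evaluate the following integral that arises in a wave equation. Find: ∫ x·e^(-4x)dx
Integration by parts: u=x, dv=e^(-4x) dx
du=dx, v=e^(-4x)/(-4)
=x·e^(-4x)/(-4) - ∫ e^(-4x)/(-4) dx
=x·e^(-4x)/(-4) - e^(-4x)/16+C

Answer: e^(-4x)(x/(-4)-1/16)+C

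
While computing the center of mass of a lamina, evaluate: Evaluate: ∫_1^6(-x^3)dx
Step 1: Find antiderivative F(x)=(-1/4)x^4
Step 2: F(6) - F(1)=-324 - (-1/4)=-1295/4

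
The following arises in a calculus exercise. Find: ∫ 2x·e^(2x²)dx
Let u = 2x², du = 4x dx
∫ (1/2)e^u du = e^u/2 + C

Answer: e^(2x²)/2 + C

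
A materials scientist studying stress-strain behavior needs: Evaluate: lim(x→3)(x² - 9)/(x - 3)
Factor: (x² - 9) = (x-3)(x+3)
Cancel (x-3): lim(x→3) (x+3) = 6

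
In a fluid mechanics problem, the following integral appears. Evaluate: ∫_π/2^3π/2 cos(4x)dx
Antiderivative: sin(4x)/4
Evaluate at bounds: [sin(4·3π/2)/4] - [sin(4·π/2)/4]
= ((0) - (0))/4 = 0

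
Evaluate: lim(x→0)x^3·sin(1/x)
Squeeze theorem: -|x^3| ≤ x^3·sin(1/x) ≤ |x^3|
Since x^3 → 0 as x → 0, by squeeze theorem the limit is 0

Answer: 0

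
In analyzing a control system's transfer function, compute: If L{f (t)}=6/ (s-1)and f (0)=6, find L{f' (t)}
L{f'(t)}=s·F(s) - f(0)=6s/(s-1)-6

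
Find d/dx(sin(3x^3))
Chain rule: d/dx[sin(u)]=cos(u)·u' where u=3x^3
u'=9x^2

Answer: 9x^2·cos(3x^3)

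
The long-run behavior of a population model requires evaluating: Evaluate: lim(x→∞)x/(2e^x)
Apply L'Hôpital 1 times (∞/∞ each time):
Eventually get 1!/(2e^x) → 0

Answer: 0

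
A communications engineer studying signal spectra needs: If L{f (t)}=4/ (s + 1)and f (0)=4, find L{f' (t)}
L{f'(t)} = s·F(s) - f(0) = 4s/(s+1)-4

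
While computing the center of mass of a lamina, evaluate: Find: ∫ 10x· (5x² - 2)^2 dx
Let u = 5x² - 2, du = 10x dx
∫ u^2 du = u^3/3+C

Answer: (5x² - 2)^3/3+C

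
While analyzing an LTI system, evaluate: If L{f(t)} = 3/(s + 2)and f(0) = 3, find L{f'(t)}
L{f'(t)} = s·F(s) - f(0) = 3s/(s+2)-3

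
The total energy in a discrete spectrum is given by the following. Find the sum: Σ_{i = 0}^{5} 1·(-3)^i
Geometric series: S=a(1 - r^n)/(1 - r)
a=1, r=-3, n=6
S=1(1-729)/4=-182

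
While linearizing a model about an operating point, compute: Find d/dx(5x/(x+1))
Quotient rule: (f/g)'=(f'g - fg')/g²
f=5x, f'=5
g=x+1, g'=1

Answer: (5·(x+1)-5x)/(x+1)²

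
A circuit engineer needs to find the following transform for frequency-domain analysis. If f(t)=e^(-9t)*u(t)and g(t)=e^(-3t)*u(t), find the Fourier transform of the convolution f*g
By the convolution theorem: F{f * g}=F(omega) * G(omega)
F(omega)=1/(9+j * omega), G(omega)=1/(3+j * omega)
F{f * g}=1/((9+j * omega)(3+j * omega))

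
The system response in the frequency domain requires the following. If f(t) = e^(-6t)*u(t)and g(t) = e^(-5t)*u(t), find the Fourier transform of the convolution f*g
By the convolution theorem: F{f * g}=F(omega) * G(omega)
F(omega)=1/(6 + j * omega), G(omega)=1/(5 + j * omega)
F{f * g}=1/((6 + j * omega)(5 + j * omega))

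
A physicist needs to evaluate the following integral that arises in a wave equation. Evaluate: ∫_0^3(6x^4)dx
Step 1: Find antiderivative F(x) = (6/5)x^5
Step 2: F(3) - F(0) = 1458/5 - (0) = 1458/5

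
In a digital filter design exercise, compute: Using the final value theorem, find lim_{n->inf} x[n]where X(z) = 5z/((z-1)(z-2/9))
Final value theorem: lim x[n] = lim_{z->1} (z-1)*X(z)
(z-1)*X(z) = 5z/(z-2/9)
As z->1: 5/(1-2/9) = 5/(7/9) = 45/7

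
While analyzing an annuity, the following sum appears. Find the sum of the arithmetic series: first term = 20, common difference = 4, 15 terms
Last term: a_n=20+(15-1)·4=76
Sum=n(a_1+a_n)/2=15(20+76)/2=720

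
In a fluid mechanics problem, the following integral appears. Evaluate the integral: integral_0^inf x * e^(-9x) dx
This is a Gamma integral. Substitute u = 9x (du = 9 dx):
integral_0^inf x * e^(-9x) dx = (1/9^2) integral_0^inf u^1 * e^(-u) du
= Gamma(2)/9^2 = 1!/9^2 = 1/81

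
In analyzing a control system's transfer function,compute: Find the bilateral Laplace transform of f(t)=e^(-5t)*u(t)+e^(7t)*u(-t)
For e^(-5t) * u(t): L = 1/(s+5), Re(s) > -5
For e^(7t) * u(-t): L = -1/(s-7), Re(s) < 7
Combined: F(s) = 1/(s+5)-1/(s-7), -5 < Re(s) < 7

Answer: 1/(s+5)-1/(s-7), ROC: -5 < Re(s) < 7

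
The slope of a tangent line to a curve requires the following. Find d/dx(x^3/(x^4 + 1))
Quotient rule: (f/g)' = (f'g - fg')/g²
f = x^3, f' = 3x^2
g = x^4 + 1, g' = 4x^3

Answer: (3x^2·(x^4 + 1) - 4x^6)/(x^4 + 1)²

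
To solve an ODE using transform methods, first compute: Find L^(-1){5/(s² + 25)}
L^(-1){w/(s²+w²)} = sin(wt)
Here w = 5

Answer: sin(5t)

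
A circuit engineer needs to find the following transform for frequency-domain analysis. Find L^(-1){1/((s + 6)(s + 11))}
Partial fractions: 1/((s + 6)(s + 11)) = A/(s + 6) + B/(s + 11)
Cover-up: A = 1/(s + 11)|_{s = -6} = 1/5; B = 1/(s + 6)|_{s = -11} = -1/5
L^(-1) = (1/5)e^(-6t) - (1/5)e^(-11t)

Answer: (1/5)(e^(-6t) - e^(-11t))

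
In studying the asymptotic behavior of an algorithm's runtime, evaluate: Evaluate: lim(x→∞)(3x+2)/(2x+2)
Divide numerator and denominator by x:
lim (3 + 2/x)/(2 + 2/x)=3/2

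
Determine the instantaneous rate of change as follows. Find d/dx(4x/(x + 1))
Quotient rule: (f/g)'=(f'g - fg')/g²
f=4x, f'=4
g=x + 1, g'=1

Answer: (4·(x + 1) - 4x)/(x + 1)²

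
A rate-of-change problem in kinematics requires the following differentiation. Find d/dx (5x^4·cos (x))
Product rule: (fg)'=f'g + fg'
f=5x^4, f'=20x^3
g=cos(x), g'=-sin(x)

Answer: 20x^3·cos(x) - 5x^4·sin(x)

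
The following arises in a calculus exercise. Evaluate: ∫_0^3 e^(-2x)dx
Antiderivative: (1/(-2))e^(-2x)
Evaluate: (1/(-2))(e^-6 - 1)

Answer: (e^-6 - 1)/(-2)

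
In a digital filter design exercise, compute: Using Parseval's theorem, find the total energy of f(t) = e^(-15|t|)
Parseval's theorem: E = integral |f(t)|^2 dt = (1/2pi) integral |F(omega)|^2 domega
E = integral_{-inf}^{inf} e^(-30|t|) dt = 2*integral_0^inf e^(-30t) dt = 2/(2*15) = 1/15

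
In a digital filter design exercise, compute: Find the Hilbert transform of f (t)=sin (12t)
The Hilbert transform shifts each frequency component by -pi/2.
H{sin(wt)} = -cos(wt)
With w = 12: H{sin(12t)} = -cos(12t)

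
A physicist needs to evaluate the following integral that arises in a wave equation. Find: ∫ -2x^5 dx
Using power rule: ∫ -2x^5 dx=-2/6 x^6 + C=(-1/3)x^6 + C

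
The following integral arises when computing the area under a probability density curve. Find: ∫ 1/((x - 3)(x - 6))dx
Partial fractions: 1/((x-3)(x-6)) = A/(x-3) + B/(x-6)
A = -1/3, B = 1/3
∫ [-1/3· 1/(x-3) + 1/3· 1/(x-6)] dx
= (1/3)[ln|x-6| - ln|x-3|] + C

Answer: (1/3)·ln|(x-6)/(x-3)| + C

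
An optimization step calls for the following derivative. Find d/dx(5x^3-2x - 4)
Power rule: d/dx(ax^n) = n·a·x^(n-1)
Term by term: 15·x^2-2

Answer: 15x^2-2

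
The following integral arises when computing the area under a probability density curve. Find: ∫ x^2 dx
Using power rule: ∫ x^2 dx=1/3 x^3 + C=(1/3)x^3 + C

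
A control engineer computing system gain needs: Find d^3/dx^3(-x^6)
Apply power rule 3 times:
d^1: -6x^5
d^2: -30x^4
d^3: -120x^3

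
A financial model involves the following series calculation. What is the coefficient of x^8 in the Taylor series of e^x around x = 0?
Taylor series of e^x = Σ x^n/n!
Coefficient of x^8 = 1/8! = 1/40320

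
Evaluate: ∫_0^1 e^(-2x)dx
Antiderivative: (1/(-2))e^(-2x)
Evaluate: (1/(-2))(e^-2-1)

Answer: (e^-2-1)/(-2)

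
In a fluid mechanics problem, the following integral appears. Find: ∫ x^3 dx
Using power rule: ∫ x^3 dx=1/4 x^4+C=(1/4)x^4+C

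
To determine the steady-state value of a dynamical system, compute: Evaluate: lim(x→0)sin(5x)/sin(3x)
sin(u) ≈ u for small u:
sin(5x)/sin(3x) ≈ 5x/(3x) = 5/3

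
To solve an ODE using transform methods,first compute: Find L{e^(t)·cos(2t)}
First shifting: L{e^(at)f(t)}=F(s-a)
L{cos(2t)}=s/(s² + 4)
Shift: (s-1)/((s-1)² + 4)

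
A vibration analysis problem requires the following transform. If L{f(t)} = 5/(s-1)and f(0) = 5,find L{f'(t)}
L{f'(t)} = s·F(s) - f(0) = 5s/(s-1) - 5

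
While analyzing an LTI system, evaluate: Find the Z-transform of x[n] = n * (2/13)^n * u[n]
Using the property Z{n * a^n * u[n]}=az/(z-a)^2
With a=2/13: X(z)=(2/13)z/(z - 2/13)^2, |z| > 2/13

Answer: (2/13)z/(z - 2/13)^2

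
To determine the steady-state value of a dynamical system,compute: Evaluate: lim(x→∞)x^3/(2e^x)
Apply L'Hôpital 3 times (∞/∞ each time):
Eventually get 3!/(2e^x) → 0

Answer: 0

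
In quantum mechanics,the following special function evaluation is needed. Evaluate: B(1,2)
B(x,y) = Γ(x)Γ(y)/Γ(x+y) = (x-1)!(y-1)!/(x+y-1)!
B(1,2) = 0!·1!/2! = 1/2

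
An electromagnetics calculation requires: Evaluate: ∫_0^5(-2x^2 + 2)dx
Step 1: Find antiderivative F(x)=(-2/3)x^3+2x
Step 2: F(5) - F(0)=-220/3 - (0)=-220/3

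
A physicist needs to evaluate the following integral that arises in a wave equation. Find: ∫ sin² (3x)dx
Using identity sin²(u)=(1 - cos(2u))/2:
∫ (1 - cos(6x))/2 dx=x/2 - sin(6x)/12 + C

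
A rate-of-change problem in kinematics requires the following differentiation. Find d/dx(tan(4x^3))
Chain rule: d/dx[tan(u)] = sec²(u)·u' where u = 4x^3
u' = 12x^2

Answer: 12x^2·sec²(4x^3)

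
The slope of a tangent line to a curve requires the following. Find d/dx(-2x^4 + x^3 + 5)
Power rule: d/dx(ax^n)=n·a·x^(n-1)
Term by term: -8·x^3 + 3·x^2

Answer: -8x^3 + 3x^2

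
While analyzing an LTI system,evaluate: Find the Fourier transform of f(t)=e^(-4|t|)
Using the standard pair: F{e^(-a|t|)}=2a/(a^2+omega^2)
With a=4: F(omega)=8/(16+omega^2)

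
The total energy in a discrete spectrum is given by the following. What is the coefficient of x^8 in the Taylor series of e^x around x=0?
Taylor series of e^x = Σ x^n/n!
Coefficient of x^8 = 1/8! = 1/40320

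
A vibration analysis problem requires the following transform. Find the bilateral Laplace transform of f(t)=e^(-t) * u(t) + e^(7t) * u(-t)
For e^(-t)*u(t): L=1/(s+1), Re(s) > -1
For e^(7t)*u(-t): L=-1/(s-7), Re(s) < 7
Combined: F(s)=1/(s+1)-1/(s-7), -1 < Re(s) < 7

Answer: 1/(s+1)-1/(s-7), ROC: -1 < Re(s) < 7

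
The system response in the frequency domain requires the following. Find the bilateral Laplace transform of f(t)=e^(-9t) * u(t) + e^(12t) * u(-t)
For e^(-9t) * u(t): L=1/(s + 9), Re(s) > -9
For e^(12t) * u(-t): L=-1/(s-12), Re(s) < 12
Combined: F(s)=1/(s + 9) - 1/(s-12), -9 < Re(s) < 12

Answer: 1/(s + 9) - 1/(s-12), ROC: -9 < Re(s) < 12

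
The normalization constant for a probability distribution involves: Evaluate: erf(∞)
erf(∞) = 1 (the error function converges to 1)

Answer: 1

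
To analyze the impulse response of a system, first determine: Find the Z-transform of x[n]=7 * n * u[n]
Z{n*u[n]} = z/(z-1)^2
By linearity: Z{7*n*u[n]} = 7z/(z-1)^2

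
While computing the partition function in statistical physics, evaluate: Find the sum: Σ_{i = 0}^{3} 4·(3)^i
Geometric series: S=a(1 - r^n)/(1 - r)
a=4, r=3, n=4
S=4(1-81)/-2=160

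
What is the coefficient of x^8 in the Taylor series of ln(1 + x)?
ln(1 + x) = Σ (-1)^(n + 1) x^n/n
Coefficient of x^8 = (-1)^9/8 = -1/8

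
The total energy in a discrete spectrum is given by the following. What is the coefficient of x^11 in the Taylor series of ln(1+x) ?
ln(1+x)=Σ (-1)^(n+1) x^n/n
Coefficient of x^11=(-1)^12/11=1/11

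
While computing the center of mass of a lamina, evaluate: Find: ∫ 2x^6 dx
Using power rule: ∫ 2x^6 dx=2/7 x^7+C=(2/7)x^7+C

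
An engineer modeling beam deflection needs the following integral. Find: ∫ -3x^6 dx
Using power rule: ∫ -3x^6 dx = -3/7 x^7 + C = (-3/7)x^7 + C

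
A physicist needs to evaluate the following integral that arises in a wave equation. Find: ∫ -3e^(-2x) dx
Since d/dx[e^(-2x)]=-2e^(-2x), we get 3/2 e^(-2x) + C

Answer: (3/2)e^(-2x) + C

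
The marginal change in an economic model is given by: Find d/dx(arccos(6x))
d/dx[arccos(u)]=-u'/√(1-u²), u=6x, u'=6

Answer: -6/√(1-36x²)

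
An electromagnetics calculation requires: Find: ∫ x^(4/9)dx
Power rule: ∫ x^(4/9) dx=x^(13/9)/(13/9) + C

Answer: (9/13)·x^(13/9) + C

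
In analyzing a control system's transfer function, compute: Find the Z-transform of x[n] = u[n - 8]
Using the time-shift property: Z{u[n-8]} = z^(-8) * z/(z-1)
= z^(-7)/(z-1)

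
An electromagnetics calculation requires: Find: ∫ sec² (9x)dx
Since d/dx[tan(9x)]=9sec²(9x), integral=tan(9x)/9 + C

Answer: (1/9)tan(9x) + C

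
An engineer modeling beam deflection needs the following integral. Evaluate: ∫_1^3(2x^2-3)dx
Step 1: Find antiderivative F(x) = (2/3)x^3-3x
Step 2: F(3) - F(1) = 9 - (-7/3) = 34/3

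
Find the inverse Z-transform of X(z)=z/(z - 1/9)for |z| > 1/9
Standard pair: z/(z-a) <-> a^n * u[n] for causal signals
With a=1/9: x[n]=(1/9)^n * u[n]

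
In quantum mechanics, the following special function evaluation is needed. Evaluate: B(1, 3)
B(x,y) = Γ(x)Γ(y)/Γ(x+y) = (x-1)!(y-1)!/(x+y-1)!
B(1,3) = 0!·2!/3! = 1/3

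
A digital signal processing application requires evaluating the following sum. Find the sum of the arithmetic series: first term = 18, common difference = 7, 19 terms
Last term: a_n=18 + (19 - 1)·7=144
Sum=n(a_1 + a_n)/2=19(18 + 144)/2=1539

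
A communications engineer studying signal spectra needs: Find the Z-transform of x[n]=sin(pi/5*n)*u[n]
Z{sin(w0*n)*u[n]}=z*sin(w0)/(z^2 - 2z*cos(w0) + 1)
With w0=pi/5: X(z)=z*sin(pi/5)/(z^2 - 2z*cos(pi/5) + 1)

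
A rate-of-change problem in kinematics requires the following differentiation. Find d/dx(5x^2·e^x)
Product rule: (fg)' = f'g+fg'
f = 5x^2, f' = 10x
g = e^x, g' = e^x

Answer: 10x·e^x+5x^2·e^x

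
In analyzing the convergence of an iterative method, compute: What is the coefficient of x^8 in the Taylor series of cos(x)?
cos(x)=Σ (-1)^k x^(2k)/(2k)!
For x^8: (-1)^4/8!=1/40320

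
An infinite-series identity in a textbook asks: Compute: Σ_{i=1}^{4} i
Using formula: Σ i^1=n(n + 1)/2=4·5/2=10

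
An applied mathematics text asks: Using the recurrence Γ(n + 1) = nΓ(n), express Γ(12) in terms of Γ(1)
Γ(12)=11Γ(11)=11·10Γ(10)=...=11!·Γ(1)=39916800·Γ(1)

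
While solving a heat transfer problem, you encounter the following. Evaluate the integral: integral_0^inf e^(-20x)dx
integral_0^inf e^(-20x) dx = [-1/20 * e^(-20x)]_0^inf
= 0 - (-1/20) = 1/20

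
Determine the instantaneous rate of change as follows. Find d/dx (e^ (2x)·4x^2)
Product rule: (fg)' = f'g + fg'
f = e^(2x), f' = 2·e^(2x)
g = 4x^2, g' = 8x

Answer: 8·e^(2x)·x^2 + 8·e^(2x)·x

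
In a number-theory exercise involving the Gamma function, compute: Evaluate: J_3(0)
J_n(0)=0 for all n > 0 (Bessel function of first kind)
J_3(0)=0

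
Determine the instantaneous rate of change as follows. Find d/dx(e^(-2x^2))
Chain rule: d/dx[e^u]=e^u · u' where u=-2x^2
u'=-4x

Answer: -4x·e^(-2x^2)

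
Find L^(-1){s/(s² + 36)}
L^(-1){s/(s²+w²)}=cos(wt)
Here w=6

Answer: cos(6t)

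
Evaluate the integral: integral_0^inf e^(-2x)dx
integral_0^inf e^(-2x) dx=[-1/2*e^(-2x)]_0^inf
=0 - (-1/2)=1/2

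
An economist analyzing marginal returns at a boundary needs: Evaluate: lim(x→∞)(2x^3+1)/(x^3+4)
Divide numerator and denominator by x^3:
lim (2 + 1/x^3)/(1 + 4/x^3)=2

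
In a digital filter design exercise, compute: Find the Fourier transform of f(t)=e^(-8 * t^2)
The Fourier transform of a Gaussian e^(-a*t^2) is sqrt(pi/a)*e^(-omega^2/(4a)).
With a = 8: F(omega) = sqrt(pi/8)*e^(-omega^2/32)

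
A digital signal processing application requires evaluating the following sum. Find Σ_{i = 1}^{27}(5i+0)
=5·Σ i+0·27=5·378+0=1890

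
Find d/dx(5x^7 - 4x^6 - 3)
Power rule: d/dx(ax^n)=n·a·x^(n-1)
Term by term: 35·x^6 - 24·x^5

Answer: 35x^6 - 24x^5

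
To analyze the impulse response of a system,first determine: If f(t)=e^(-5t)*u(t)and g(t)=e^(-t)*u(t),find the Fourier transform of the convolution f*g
By the convolution theorem: F{f*g}=F(omega)*G(omega)
F(omega)=1/(5 + j*omega), G(omega)=1/(1 + j*omega)
F{f*g}=1/((5 + j*omega)(1 + j*omega))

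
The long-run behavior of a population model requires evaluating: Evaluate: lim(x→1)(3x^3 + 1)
Polynomial is continuous, so substitute x=1:
3·1^3 + 1=4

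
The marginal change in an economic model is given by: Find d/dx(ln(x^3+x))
Chain rule: d/dx[ln(u)]=u'/u where u=x^3 + x
u'=3x^2 + 1

Answer: (3x^2 + 1)/(x^3 + x)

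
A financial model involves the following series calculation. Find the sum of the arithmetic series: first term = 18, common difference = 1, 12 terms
Last term: a_n=18 + (12 - 1)·1=29
Sum=n(a_1 + a_n)/2=12(18 + 29)/2=282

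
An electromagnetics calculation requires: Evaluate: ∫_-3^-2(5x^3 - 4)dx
Step 1: Find antiderivative F(x)=(5/4)x^4 - 4x
Step 2: F(-2) - F(-3)=28 - (453/4)=-341/4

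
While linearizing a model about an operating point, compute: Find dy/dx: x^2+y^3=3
Differentiate: 2x+3y^2·(dy/dx) = 0
dy/dx = -2x/(3y^2)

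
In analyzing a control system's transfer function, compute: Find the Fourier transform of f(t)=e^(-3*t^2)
The Fourier transform of a Gaussian e^(-a*t^2) is sqrt(pi/a)*e^(-omega^2/(4a)).
With a=3: F(omega)=sqrt(pi/3)*e^(-omega^2/12)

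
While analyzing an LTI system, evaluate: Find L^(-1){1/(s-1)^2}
L^(-1){1/(s-a)^n}=t^(n-1)·e^(at)/(n-1)!
Here a=1, n=2: t^1·e^(t)/1

Answer: t·e^(t)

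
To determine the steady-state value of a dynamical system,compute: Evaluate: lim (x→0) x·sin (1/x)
Squeeze theorem: -|x| ≤ x·sin(1/x) ≤ |x|
Since x → 0 as x → 0, by squeeze theorem the limit is 0

Answer: 0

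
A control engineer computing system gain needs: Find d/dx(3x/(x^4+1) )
Quotient rule: (f/g)'=(f'g - fg')/g²
f=3x, f'=3
g=x^4+1, g'=4x^3

Answer: (3·(x^4+1)-12x^4)/(x^4+1)²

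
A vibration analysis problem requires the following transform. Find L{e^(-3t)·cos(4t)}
First shifting: L{e^(at)f(t)} = F(s-a)
L{cos(4t)} = s/(s² + 16)
Shift: (s + 3)/((s + 3)² + 16)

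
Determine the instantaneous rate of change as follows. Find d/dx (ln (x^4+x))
Chain rule: d/dx[ln(u)]=u'/u where u=x^4+x
u'=4x^3+1

Answer: (4x^3+1)/(x^4+x)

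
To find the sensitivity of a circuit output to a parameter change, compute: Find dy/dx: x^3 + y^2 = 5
Differentiate: 3x^2 + 2y·(dy/dx) = 0
dy/dx = -3x^2/(2y)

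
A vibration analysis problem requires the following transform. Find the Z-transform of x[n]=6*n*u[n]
Z{n * u[n]} = z/(z-1)^2
By linearity: Z{6 * n * u[n]} = 6z/(z-1)^2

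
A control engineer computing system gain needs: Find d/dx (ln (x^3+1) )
Chain rule: d/dx[ln(u)] = u'/u where u = x^3+1
u' = 3x^2

Answer: (3x^2)/(x^3+1)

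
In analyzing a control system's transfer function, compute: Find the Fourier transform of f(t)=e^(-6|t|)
Using the standard pair: F{e^(-a|t|)}=2a/(a^2 + omega^2)
With a=6: F(omega)=12/(36 + omega^2)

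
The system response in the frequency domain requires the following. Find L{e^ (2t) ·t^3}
First shifting: L{e^(at)f(t)}=F(s-a)
L{t^3}=6/s^4
Shift s → s-2: 6/(s-2)^4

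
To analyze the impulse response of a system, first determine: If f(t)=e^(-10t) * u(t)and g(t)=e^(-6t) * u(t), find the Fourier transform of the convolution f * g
By the convolution theorem: F{f*g}=F(omega)*G(omega)
F(omega)=1/(10 + j*omega), G(omega)=1/(6 + j*omega)
F{f*g}=1/((10 + j*omega)(6 + j*omega))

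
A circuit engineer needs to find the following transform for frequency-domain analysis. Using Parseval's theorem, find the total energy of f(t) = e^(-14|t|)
Parseval's theorem: E = integral |f(t)|^2 dt = (1/2pi) integral |F(omega)|^2 domega
E = integral_{-inf}^{inf} e^(-28|t|) dt = 2*integral_0^inf e^(-28t) dt = 2/(2*14) = 1/14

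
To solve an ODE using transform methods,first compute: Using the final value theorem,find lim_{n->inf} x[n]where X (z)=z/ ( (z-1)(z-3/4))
Final value theorem: lim x[n]=lim_{z->1} (z-1)*X(z)
(z-1)*X(z)=z/(z-3/4)
As z->1: 1/(1 - 3/4)=1/(1/4)=4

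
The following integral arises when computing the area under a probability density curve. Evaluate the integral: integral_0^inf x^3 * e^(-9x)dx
This is a Gamma integral. Substitute u = 9x (du = 9 dx):
integral_0^inf x^3 * e^(-9x) dx = (1/9^4) integral_0^inf u^3 * e^(-u) du
= Gamma(4)/9^4 = 3!/9^4 = 6/6561

Answer: 2/2187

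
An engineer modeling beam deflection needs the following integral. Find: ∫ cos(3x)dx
Using substitution u = 3x: ∫ cos(u) du/3 = sin(u)/3+C

Answer: (1/3)sin(3x)+C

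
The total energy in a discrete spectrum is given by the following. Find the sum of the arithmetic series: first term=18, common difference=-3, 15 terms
Last term: a_n = 18+(15-1)·-3 = -24
Sum = n(a_1+a_n)/2 = 15(18+(-24))/2 = -45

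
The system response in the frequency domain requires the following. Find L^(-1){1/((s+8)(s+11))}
Partial fractions: 1/((s+8)(s+11)) = A/(s+8)+B/(s+11)
Cover-up: A = 1/(s+11)|_{s = -8} = 1/3; B = 1/(s+8)|_{s = -11} = -1/3
L^(-1) = (1/3)e^(-8t) - (1/3)e^(-11t)

Answer: (1/3)(e^(-8t) - e^(-11t))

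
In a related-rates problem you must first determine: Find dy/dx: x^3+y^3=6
Differentiate: 3x^2 + 3y^2·(dy/dx)=0
dy/dx=-3x^2/(3y^2)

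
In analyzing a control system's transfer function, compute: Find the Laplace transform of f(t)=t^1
L{t^n} = n!/s^(n+1)
L{t^1} = 1!/s^2 = 1/s^2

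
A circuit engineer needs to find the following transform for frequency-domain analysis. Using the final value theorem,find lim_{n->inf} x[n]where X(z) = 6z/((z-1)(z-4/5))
Final value theorem: lim x[n] = lim_{z->1} (z-1)*X(z)
(z-1)*X(z) = 6z/(z-4/5)
As z->1: 6/(1-4/5) = 6/(1/5) = 30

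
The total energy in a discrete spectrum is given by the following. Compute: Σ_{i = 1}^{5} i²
Using formula: Σ i^2 = n(n + 1)(2n + 1)/6 = 5·6·11/6 = 55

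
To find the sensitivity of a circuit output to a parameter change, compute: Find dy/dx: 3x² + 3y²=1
Differentiate: 6x+6y·(dy/dx) = 0
dy/dx = -6x/(6y) = -1·(x/y)

Answer: dy/dx = -1·(x/y)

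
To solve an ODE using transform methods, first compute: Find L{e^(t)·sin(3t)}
First shifting: L{e^(at)f(t)} = F(s-a)
L{sin(3t)} = 3/(s²+9)
Shift: 3/((s-1)²+9)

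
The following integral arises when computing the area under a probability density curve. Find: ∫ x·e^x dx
Integration by parts: u=x, dv=e^x dx
du=dx, v=e^x
=x·e^x - ∫ e^x dx
=x·e^x - e^x+C

Answer: e^x(x - 1)+C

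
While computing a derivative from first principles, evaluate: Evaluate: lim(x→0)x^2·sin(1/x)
Squeeze theorem: -|x^2| ≤ x^2·sin(1/x) ≤ |x^2|
Since x^2 → 0 as x → 0, by squeeze theorem the limit is 0

Answer: 0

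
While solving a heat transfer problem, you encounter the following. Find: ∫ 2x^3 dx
Using power rule: ∫ 2x^3 dx = 2/4 x^4 + C = (1/2)x^4 + C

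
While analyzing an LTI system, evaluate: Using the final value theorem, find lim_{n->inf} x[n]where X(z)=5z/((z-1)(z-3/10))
Final value theorem: lim x[n]=lim_{z->1} (z-1) * X(z)
(z-1) * X(z)=5z/(z-3/10)
As z->1: 5/(1-3/10)=5/(7/10)=50/7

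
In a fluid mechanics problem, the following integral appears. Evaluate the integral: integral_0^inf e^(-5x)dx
integral_0^inf e^(-5x) dx = [-1/5*e^(-5x)]_0^inf
= 0 - (-1/5) = 1/5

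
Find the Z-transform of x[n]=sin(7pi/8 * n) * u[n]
Z{sin(w0*n)*u[n]}=z*sin(w0)/(z^2-2z*cos(w0)+1)
With w0=7pi/8: X(z)=z*sin(7pi/8)/(z^2-2z*cos(7pi/8)+1)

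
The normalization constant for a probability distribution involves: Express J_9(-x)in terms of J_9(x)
For integer n: J_n(-x)=(-1)^n J_n(x)
With n=9: J_9(-x)=(-1)^9 J_9(x)=-J_9(x)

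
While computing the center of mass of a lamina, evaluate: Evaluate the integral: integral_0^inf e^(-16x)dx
integral_0^inf e^(-16x) dx = [-1/16 * e^(-16x)]_0^inf
= 0 - (-1/16) = 1/16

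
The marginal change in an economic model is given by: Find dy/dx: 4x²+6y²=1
Differentiate: 8x + 12y·(dy/dx)=0
dy/dx=-8x/(12y)=-(2/3)·(x/y)

Answer: dy/dx=-(2/3)·(x/y)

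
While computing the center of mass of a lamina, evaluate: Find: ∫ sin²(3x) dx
Using identity sin²(u)=(1 - cos(2u))/2:
∫ (1 - cos(6x))/2 dx=x/2 - sin(6x)/12 + C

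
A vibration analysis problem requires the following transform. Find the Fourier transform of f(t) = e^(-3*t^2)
The Fourier transform of a Gaussian e^(-a * t^2) is sqrt(pi/a) * e^(-omega^2/(4a)).
With a=3: F(omega)=sqrt(pi/3) * e^(-omega^2/12)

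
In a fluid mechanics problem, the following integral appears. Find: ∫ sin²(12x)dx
Using identity sin²(u) = (1 - cos(2u))/2:
∫ (1 - cos(24x))/2 dx = x/2 - sin(24x)/48 + C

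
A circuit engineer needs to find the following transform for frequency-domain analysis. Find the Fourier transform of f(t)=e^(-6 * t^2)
The Fourier transform of a Gaussian e^(-a * t^2) is sqrt(pi/a) * e^(-omega^2/(4a)).
With a = 6: F(omega) = sqrt(pi/6) * e^(-omega^2/24)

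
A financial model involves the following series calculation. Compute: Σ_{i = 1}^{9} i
Using formula: Σ i^1 = n(n + 1)/2 = 9·10/2 = 45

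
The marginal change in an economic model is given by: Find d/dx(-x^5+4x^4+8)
Power rule: d/dx(ax^n) = n·a·x^(n-1)
Term by term: -5·x^4 + 16·x^3

Answer: -5x^4 + 16x^3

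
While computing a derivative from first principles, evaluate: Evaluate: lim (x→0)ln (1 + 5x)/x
L'Hôpital (0/0): lim 5/(1+5x) / 1=5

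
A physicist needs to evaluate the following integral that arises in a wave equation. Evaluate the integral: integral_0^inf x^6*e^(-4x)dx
This is a Gamma integral. Substitute u=4x (du=4 dx):
integral_0^inf x^6*e^(-4x) dx=(1/4^7) integral_0^inf u^6*e^(-u) du
=Gamma(7)/4^7=6!/4^7=720/16384

Answer: 45/1024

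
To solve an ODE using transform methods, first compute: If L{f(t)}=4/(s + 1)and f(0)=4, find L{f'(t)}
L{f'(t)}=s·F(s) - f(0)=4s/(s+1)-4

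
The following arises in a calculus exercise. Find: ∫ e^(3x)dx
Since d/dx[e^(3x)] = 3e^(3x), we get 1/3 e^(3x) + C

Answer: (1/3)e^(3x) + C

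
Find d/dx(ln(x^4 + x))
Chain rule: d/dx[ln(u)]=u'/u where u=x^4+x
u'=4x^3+1

Answer: (4x^3+1)/(x^4+x)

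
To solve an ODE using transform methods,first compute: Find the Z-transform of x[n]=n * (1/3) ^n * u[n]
Using the property Z{n*a^n*u[n]} = az/(z-a)^2
With a = 1/3: X(z) = (1/3)z/(z - 1/3)^2, |z| > 1/3

Answer: (1/3)z/(z - 1/3)^2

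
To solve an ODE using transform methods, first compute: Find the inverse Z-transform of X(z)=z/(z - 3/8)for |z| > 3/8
Standard pair: z/(z-a) <-> a^n*u[n] for causal signals
With a = 3/8: x[n] = (3/8)^n*u[n]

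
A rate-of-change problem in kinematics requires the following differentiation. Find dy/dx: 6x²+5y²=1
Differentiate: 12x + 10y·(dy/dx) = 0
dy/dx = -12x/(10y) = -(6/5)·(x/y)

Answer: dy/dx = -(6/5)·(x/y)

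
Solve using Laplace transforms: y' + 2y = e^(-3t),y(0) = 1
Take L: sY - 1+2Y = 1/(s+3)
Y(s+2) = 1/(s+3)+1
Y = 1/((s+3)(s+2))+1/(s+2)
Partial fractions: 1/((s+3)(s+2)) = -1/(s+3)+1/(s+2)
So Y = -1/(s+3)+2/(s+2)
Inverse Laplace transform (L^(-1){1/(s+3)} = e^(-3t), L^(-1){1/(s+2)} = e^(-2t)):

Answer: y(t) = -1·e^(-3t)+2·e^(-2t)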